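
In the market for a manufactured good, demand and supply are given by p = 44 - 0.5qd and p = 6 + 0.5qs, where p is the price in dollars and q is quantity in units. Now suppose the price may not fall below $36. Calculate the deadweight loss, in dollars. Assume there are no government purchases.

Rearranging demand gives qd = 88 - 2p; rearranging supply gives qs = 2p - 12. In a free market, 88 - 2p = 2p - 12 gives the equilibrium p* = 25, q* = 38.
Because the floor (36) lies above the market-clearing price, it is binding.
At p = 36: qd = 88 - 2·36 = 16 and qs = 2·36 - 12 = 60.
Quantity traded falls to 16. At q = 16 the demand price is (88 - 16)/2 = 36 and the supply price is (12 + 16)/2 = 14.
Deadweight loss = ½ · (36 - 14) · (38 - 16) = ½ · 22 · 22 = 242.

242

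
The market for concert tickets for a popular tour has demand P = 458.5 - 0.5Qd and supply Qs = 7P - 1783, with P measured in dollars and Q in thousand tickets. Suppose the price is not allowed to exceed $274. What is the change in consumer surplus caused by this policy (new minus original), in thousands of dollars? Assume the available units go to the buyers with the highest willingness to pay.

-4771

Rearranging demand gives Qd = 917 - 2P. Setting quantity demanded equal to quantity supplied, 917 - 2P = 7P - 1783, gives P* = 300 and Q* = 317.
Since 274 < 300, the ceiling is binding.
At P = 274: Qd = 917 - 2·274 = 369 and Qs = 7·274 - 1783 = 135.
Consumer surplus without the control is ½ · (458.5 - 300) · 317 = 25122.25.
With the ceiling, 135 units are sold at 274 (assume they go to the highest-value buyers). The demand price at Q = 135 is 391, so CS = ½ · [(458.5 - 274) + (391 - 274)] · 135 = 20351.25.
Change in consumer surplus = 20351.25 - 25122.25 = -4771.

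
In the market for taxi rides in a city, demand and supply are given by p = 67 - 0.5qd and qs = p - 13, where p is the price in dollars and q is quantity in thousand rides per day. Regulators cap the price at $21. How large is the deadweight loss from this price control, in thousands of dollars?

588

Rearranging demand gives qd = 134 - 2p. Without the control the market clears where 134 - 2p = p - 13, i.e. p* = 49 and q* = 36.
Since 21 < 49, the ceiling is binding.
At p = 21: qd = 134 - 2·21 = 92 and qs = 21 - 13 = 8.
Quantity traded falls to 8. At q = 8 the demand price is (134 - 8)/2 = 63 and the supply price is 13 + 8 = 21.
Deadweight loss = ½ · (63 - 21) · (36 - 8) = ½ · 42 · 28 = 588.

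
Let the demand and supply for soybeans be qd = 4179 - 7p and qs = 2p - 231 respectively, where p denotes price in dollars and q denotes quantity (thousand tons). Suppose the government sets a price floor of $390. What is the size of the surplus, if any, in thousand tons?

0

In a free market, 4179 - 7p = 2p - 231 gives the equilibrium p* = 490, q* = 749.
Since 390 is below p* = 490, the floor does not bind and the free-market outcome prevails.
Since the control does not bind, there is no surplus.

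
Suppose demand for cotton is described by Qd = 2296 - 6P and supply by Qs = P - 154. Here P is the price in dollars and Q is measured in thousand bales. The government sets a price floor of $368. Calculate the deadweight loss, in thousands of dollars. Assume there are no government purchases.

6804

In a free market, 2296 - 6P = P - 154 gives the equilibrium P* = 350, Q* = 196.
Because the floor (368) lies above the market-clearing price, it is binding.
At P = 368: Qd = 2296 - 6·368 = 88 and Qs = 368 - 154 = 214.
Quantity traded falls to 88. At Q = 88 the demand price is (2296 - 88)/6 = 368 and the supply price is 154 + 88 = 242.
Deadweight loss = ½ · (368 - 242) · (196 - 88) = ½ · 126 · 108 = 6804.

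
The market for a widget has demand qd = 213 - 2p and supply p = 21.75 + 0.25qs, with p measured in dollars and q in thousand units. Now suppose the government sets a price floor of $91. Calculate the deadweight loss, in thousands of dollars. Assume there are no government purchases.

2521.5

Rearranging supply gives qs = 4p - 87. Equilibrium: 213 - 2p = 4p - 87, so 300 = 6p and p* = 50, q* = 113.
The floor of 91 is above the equilibrium price 50, so it binds.
At p = 91: qd = 213 - 2·91 = 31 and qs = 4·91 - 87 = 277.
Quantity traded falls to 31. At q = 31 the demand price is (213 - 31)/2 = 91 and the supply price is (87 + 31)/4 = 29.5.
Deadweight loss = ½ · (91 - 29.5) · (113 - 31) = ½ · 61.5 · 82 = 2521.5.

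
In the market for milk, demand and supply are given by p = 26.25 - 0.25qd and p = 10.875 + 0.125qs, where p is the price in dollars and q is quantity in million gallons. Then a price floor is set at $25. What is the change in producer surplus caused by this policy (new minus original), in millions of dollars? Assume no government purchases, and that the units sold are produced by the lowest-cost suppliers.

Rearranging demand gives qd = 105 - 4p; rearranging supply gives qs = 8p - 87. Without the control the market clears where 105 - 4p = 8p - 87, i.e. p* = 16 and q* = 41.
Because the floor (25) lies above the market-clearing price, it is binding.
At p = 25: qd = 105 - 4·25 = 5 and qs = 8·25 - 87 = 113.
Producer surplus without the control is ½ · (16 - 10.875) · 41 = 105.0625.
With the floor, 5 units are sold at 25. The supply price at q = 5 is 11.5, so PS = ½ · [(25 - 10.875) + (25 - 11.5)] · 5 = 69.0625.
Change in producer surplus = 69.0625 - 105.0625 = -36.

-36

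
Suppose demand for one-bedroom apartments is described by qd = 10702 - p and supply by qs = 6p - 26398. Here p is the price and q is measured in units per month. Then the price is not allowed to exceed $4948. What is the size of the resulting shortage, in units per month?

In a free market, 10702 - p = 6p - 26398 gives the equilibrium p* = 5300, q* = 5402.
Because the ceiling (4948) lies below the market-clearing price, it is binding.
At p = 4948: qd = 10702 - 4948 = 5754 and qs = 6·4948 - 26398 = 3290.
Shortage = qd - qs = 5754 - 3290 = 2464.

2464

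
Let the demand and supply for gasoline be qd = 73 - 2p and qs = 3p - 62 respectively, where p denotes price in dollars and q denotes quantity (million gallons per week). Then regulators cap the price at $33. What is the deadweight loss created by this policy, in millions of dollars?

Setting quantity demanded equal to quantity supplied, 73 - 2p = 3p - 62, gives p* = 27 and q* = 19.
The ceiling of 33 is above the equilibrium price 27, so it is not binding; the market clears at p* = 27, q* = 19.
Since the control does not bind, no trades are prevented and deadweight loss is zero.

0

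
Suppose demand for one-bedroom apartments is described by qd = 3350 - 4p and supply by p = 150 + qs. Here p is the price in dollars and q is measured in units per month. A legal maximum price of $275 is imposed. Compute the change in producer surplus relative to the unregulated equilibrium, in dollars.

-143437.5

Rearranging supply gives qs = p - 150. Equilibrium: 3350 - 4p = p - 150, so 3500 = 5p and p* = 700, q* = 550.
The ceiling of 275 is below the equilibrium price 700, so it binds.
At p = 275: qd = 3350 - 4·275 = 2250 and qs = 275 - 150 = 125.
Producer surplus without the control is ½ · (700 - 150) · 550 = 151250.
With the ceiling, producers sell 125 units at 275, so PS = ½ · (275 - 150) · 125 = 7812.5.
Change in producer surplus = 7812.5 - 151250 = -143437.5.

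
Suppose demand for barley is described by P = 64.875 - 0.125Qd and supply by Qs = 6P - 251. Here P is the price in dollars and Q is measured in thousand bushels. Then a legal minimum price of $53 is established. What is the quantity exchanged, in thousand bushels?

Rearranging demand gives Qd = 519 - 8P. Setting quantity demanded equal to quantity supplied, 519 - 8P = 6P - 251, gives P* = 55 and Q* = 79.
The floor of 53 is below the equilibrium price 55, so it is not binding; the market clears at P* = 55, Q* = 79.

79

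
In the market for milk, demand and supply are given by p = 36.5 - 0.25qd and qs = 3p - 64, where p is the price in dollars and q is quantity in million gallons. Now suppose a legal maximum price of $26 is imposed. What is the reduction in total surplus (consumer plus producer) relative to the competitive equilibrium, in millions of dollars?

42

Rearranging demand gives qd = 146 - 4p. Without the control the market clears where 146 - 4p = 3p - 64, i.e. p* = 30 and q* = 26.
The ceiling of 26 is below the equilibrium price 30, so it binds.
At p = 26: qd = 146 - 4·26 = 42 and qs = 3·26 - 64 = 14.
Quantity traded falls to 14. At q = 14 the demand price is (146 - 14)/4 = 33 and the supply price is (64 + 14)/3 = 26.
Deadweight loss = ½ · (33 - 26) · (26 - 14) = ½ · 7 · 12 = 42.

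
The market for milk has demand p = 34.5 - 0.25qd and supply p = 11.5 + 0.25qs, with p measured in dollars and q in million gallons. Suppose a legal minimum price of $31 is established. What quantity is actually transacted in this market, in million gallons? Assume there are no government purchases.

14

Rearranging demand gives qd = 138 - 4p; rearranging supply gives qs = 4p - 46. Setting quantity demanded equal to quantity supplied, 138 - 4p = 4p - 46, gives p* = 23 and q* = 46.
Because the floor (31) lies above the market-clearing price, it is binding.
At p = 31: qd = 138 - 4·31 = 14 and qs = 4·31 - 46 = 78.
The quantity actually transacted is the short side, demand: 14.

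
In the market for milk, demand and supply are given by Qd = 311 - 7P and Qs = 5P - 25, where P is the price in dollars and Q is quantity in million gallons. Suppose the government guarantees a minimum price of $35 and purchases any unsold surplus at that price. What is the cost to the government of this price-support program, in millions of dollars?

2940

Setting quantity demanded equal to quantity supplied, 311 - 7P = 5P - 25, gives P* = 28 and Q* = 115.
The floor of 35 is above the equilibrium price 28, so it binds.
At P = 35: Qd = 311 - 7·35 = 66 and Qs = 5·35 - 25 = 150.
Surplus = Qs - Qd = 84.
Government expenditure = surplus × support price = 84 × 35 = 2940.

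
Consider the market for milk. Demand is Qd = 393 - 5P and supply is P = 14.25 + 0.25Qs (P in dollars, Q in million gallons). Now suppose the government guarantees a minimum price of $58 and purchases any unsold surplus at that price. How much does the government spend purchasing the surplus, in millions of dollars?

Rearranging supply gives Qs = 4P - 57. In a free market, 393 - 5P = 4P - 57 gives the equilibrium P* = 50, Q* = 143.
Since 58 > 50, the floor is binding.
At P = 58: Qd = 393 - 5·58 = 103 and Qs = 4·58 - 57 = 175.
Surplus = Qs - Qd = 72.
Government expenditure = surplus × support price = 72 × 58 = 4176.

4176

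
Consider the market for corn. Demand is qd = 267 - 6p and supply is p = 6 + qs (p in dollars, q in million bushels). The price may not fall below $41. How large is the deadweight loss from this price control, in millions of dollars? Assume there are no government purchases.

84

Rearranging supply gives qs = p - 6. In a free market, 267 - 6p = p - 6 gives the equilibrium p* = 39, q* = 33.
Because the floor (41) lies above the market-clearing price, it is binding.
At p = 41: qd = 267 - 6·41 = 21 and qs = 41 - 6 = 35.
Quantity traded falls to 21. At q = 21 the demand price is (267 - 21)/6 = 41 and the supply price is 6 + 21 = 27.
Deadweight loss = ½ · (41 - 27) · (33 - 21) = ½ · 14 · 12 = 84.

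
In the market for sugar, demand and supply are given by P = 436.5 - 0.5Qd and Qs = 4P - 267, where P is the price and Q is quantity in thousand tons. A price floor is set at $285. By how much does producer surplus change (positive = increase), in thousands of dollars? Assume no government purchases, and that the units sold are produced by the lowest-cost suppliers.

24272.5

Rearranging demand gives Qd = 873 - 2P. Equilibrium: 873 - 2P = 4P - 267, so 1140 = 6P and P* = 190, Q* = 493.
The floor of 285 is above the equilibrium price 190, so it binds.
At P = 285: Qd = 873 - 2·285 = 303 and Qs = 4·285 - 267 = 873.
Producer surplus without the control is ½ · (190 - 66.75) · 493 = 30381.125.
With the floor, 303 units are sold at 285. The supply price at Q = 303 is 142.5, so PS = ½ · [(285 - 66.75) + (285 - 142.5)] · 303 = 54653.625.
Change in producer surplus = 54653.625 - 30381.125 = 24272.5.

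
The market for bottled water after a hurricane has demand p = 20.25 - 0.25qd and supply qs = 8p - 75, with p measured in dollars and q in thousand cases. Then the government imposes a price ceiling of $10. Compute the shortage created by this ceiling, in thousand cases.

36

Rearranging demand gives qd = 81 - 4p. Setting quantity demanded equal to quantity supplied, 81 - 4p = 8p - 75, gives p* = 13 and q* = 29.
The ceiling of 10 is below the equilibrium price 13, so it binds.
At p = 10: qd = 81 - 4·10 = 41 and qs = 8·10 - 75 = 5.
Shortage = qd - qs = 41 - 5 = 36.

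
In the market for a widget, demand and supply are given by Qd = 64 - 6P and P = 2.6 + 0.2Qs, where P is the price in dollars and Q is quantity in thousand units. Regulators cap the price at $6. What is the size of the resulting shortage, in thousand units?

11

Rearranging supply gives Qs = 5P - 13. Equilibrium: 64 - 6P = 5P - 13, so 77 = 11P and P* = 7, Q* = 22.
Since 6 < 7, the ceiling is binding.
At P = 6: Qd = 64 - 6·6 = 28 and Qs = 5·6 - 13 = 17.
Shortage = Qd - Qs = 28 - 17 = 11.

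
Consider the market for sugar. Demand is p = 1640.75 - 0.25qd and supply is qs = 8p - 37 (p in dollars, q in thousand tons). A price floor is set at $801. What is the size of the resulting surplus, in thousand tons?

3012

Rearranging demand gives qd = 6563 - 4p. Setting quantity demanded equal to quantity supplied, 6563 - 4p = 8p - 37, gives p* = 550 and q* = 4363.
Since 801 > 550, the floor is binding.
At p = 801: qd = 6563 - 4·801 = 3359 and qs = 8·801 - 37 = 6371.
Surplus = qs - qd = 6371 - 3359 = 3012.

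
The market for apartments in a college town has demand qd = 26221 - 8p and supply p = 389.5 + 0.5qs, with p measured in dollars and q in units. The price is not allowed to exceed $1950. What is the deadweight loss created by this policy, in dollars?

Rearranging supply gives qs = 2p - 779. Setting quantity demanded equal to quantity supplied, 26221 - 8p = 2p - 779, gives p* = 2700 and q* = 4621.
Because the ceiling (1950) lies below the market-clearing price, it is binding.
At p = 1950: qd = 26221 - 8·1950 = 10621 and qs = 2·1950 - 779 = 3121.
Quantity traded falls to 3121. At q = 3121 the demand price is (26221 - 3121)/8 = 2887.5 and the supply price is (779 + 3121)/2 = 1950.
Deadweight loss = ½ · (2887.5 - 1950) · (4621 - 3121) = ½ · 937.5 · 1500 = 703125.

703125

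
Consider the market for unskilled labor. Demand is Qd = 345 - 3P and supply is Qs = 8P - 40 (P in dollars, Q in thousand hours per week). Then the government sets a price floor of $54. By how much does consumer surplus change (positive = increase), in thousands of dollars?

-4018.5

Without the control the market clears where 345 - 3P = 8P - 40, i.e. P* = 35 and Q* = 240.
The floor of 54 is above the equilibrium price 35, so it binds.
At P = 54: Qd = 345 - 3·54 = 183 and Qs = 8·54 - 40 = 392.
Consumer surplus without the control is ½ · (115 - 35) · 240 = 9600.
With the floor, consumers buy 183 units at 54, so CS = ½ · (115 - 54) · 183 = 5581.5.
Change in consumer surplus = 5581.5 - 9600 = -4018.5.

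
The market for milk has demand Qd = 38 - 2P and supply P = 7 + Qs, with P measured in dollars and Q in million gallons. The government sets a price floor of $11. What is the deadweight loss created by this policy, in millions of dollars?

Rearranging supply gives Qs = P - 7. In a free market, 38 - 2P = P - 7 gives the equilibrium P* = 15, Q* = 8.
Since 11 is below P* = 15, the floor does not bind and the free-market outcome prevails.
Since the control does not bind, no trades are prevented and deadweight loss is zero.

0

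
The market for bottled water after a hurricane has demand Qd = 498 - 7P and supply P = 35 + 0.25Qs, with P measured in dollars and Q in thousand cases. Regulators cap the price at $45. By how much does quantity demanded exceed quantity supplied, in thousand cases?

Rearranging supply gives Qs = 4P - 140. Without the control the market clears where 498 - 7P = 4P - 140, i.e. P* = 58 and Q* = 92.
Since 45 < 58, the ceiling is binding.
At P = 45: Qd = 498 - 7·45 = 183 and Qs = 4·45 - 140 = 40.
Shortage = Qd - Qs = 183 - 40 = 143.

143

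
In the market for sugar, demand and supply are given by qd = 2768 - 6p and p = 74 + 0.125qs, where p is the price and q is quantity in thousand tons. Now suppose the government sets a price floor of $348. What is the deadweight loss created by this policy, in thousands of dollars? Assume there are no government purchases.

61236

Rearranging supply gives qs = 8p - 592. Equilibrium: 2768 - 6p = 8p - 592, so 3360 = 14p and p* = 240, q* = 1328.
The floor of 348 is above the equilibrium price 240, so it binds.
At p = 348: qd = 2768 - 6·348 = 680 and qs = 8·348 - 592 = 2192.
Quantity traded falls to 680. At q = 680 the demand price is (2768 - 680)/6 = 348 and the supply price is (592 + 680)/8 = 159.
Deadweight loss = ½ · (348 - 159) · (1328 - 680) = ½ · 189 · 648 = 61236.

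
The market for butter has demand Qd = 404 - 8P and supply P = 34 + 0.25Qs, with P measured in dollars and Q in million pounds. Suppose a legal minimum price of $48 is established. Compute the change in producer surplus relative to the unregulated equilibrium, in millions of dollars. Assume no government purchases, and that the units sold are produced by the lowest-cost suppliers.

Rearranging supply gives Qs = 4P - 136. Without the control the market clears where 404 - 8P = 4P - 136, i.e. P* = 45 and Q* = 44.
Since 48 > 45, the floor is binding.
At P = 48: Qd = 404 - 8·48 = 20 and Qs = 4·48 - 136 = 56.
Producer surplus without the control is ½ · (45 - 34) · 44 = 242.
With the floor, 20 units are sold at 48. The supply price at Q = 20 is 39, so PS = ½ · [(48 - 34) + (48 - 39)] · 20 = 230.
Change in producer surplus = 230 - 242 = -12.

-12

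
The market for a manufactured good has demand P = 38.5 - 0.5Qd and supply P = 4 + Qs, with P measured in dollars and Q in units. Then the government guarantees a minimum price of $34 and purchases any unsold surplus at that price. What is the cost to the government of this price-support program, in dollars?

Rearranging demand gives Qd = 77 - 2P; rearranging supply gives Qs = P - 4. In a free market, 77 - 2P = P - 4 gives the equilibrium P* = 27, Q* = 23.
The floor of 34 is above the equilibrium price 27, so it binds.
At P = 34: Qd = 77 - 2·34 = 9 and Qs = 34 - 4 = 30.
Surplus = Qs - Qd = 21.
Government expenditure = surplus × support price = 21 × 34 = 714.

714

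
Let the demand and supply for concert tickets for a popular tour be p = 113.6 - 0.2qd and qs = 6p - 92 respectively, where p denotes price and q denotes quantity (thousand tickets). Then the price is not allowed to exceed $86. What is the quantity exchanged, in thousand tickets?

268

Rearranging demand gives qd = 568 - 5p. Equilibrium: 568 - 5p = 6p - 92, so 660 = 11p and p* = 60, q* = 268.
Since 86 is above p* = 60, the ceiling does not bind and the free-market outcome prevails.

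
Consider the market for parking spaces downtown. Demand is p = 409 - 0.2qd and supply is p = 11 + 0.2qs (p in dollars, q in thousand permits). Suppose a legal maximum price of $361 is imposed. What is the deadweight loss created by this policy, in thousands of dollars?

0

Rearranging demand gives qd = 2045 - 5p; rearranging supply gives qs = 5p - 55. In a free market, 2045 - 5p = 5p - 55 gives the equilibrium p* = 210, q* = 995.
The ceiling of 361 is above the equilibrium price 210, so it is not binding; the market clears at p* = 210, q* = 995.
Since the control does not bind, no trades are prevented and deadweight loss is zero.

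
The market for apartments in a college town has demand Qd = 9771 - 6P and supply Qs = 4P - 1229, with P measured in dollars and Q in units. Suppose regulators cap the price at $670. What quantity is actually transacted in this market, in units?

Equilibrium: 9771 - 6P = 4P - 1229, so 11000 = 10P and P* = 1100, Q* = 3171.
Since 670 < 1100, the ceiling is binding.
At P = 670: Qd = 9771 - 6·670 = 5751 and Qs = 4·670 - 1229 = 1451.
The quantity actually transacted is the short side, supply: 1451.

1451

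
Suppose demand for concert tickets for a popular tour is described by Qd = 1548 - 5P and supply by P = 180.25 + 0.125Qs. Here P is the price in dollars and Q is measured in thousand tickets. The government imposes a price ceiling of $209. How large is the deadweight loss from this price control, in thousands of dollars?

4586.4

Rearranging supply gives Qs = 8P - 1442. In a free market, 1548 - 5P = 8P - 1442 gives the equilibrium P* = 230, Q* = 398.
Since 209 < 230, the ceiling is binding.
At P = 209: Qd = 1548 - 5·209 = 503 and Qs = 8·209 - 1442 = 230.
Quantity traded falls to 230. At Q = 230 the demand price is (1548 - 230)/5 = 263.6 and the supply price is (1442 + 230)/8 = 209.
Deadweight loss = ½ · (263.6 - 209) · (398 - 230) = ½ · 54.6 · 168 = 4586.4.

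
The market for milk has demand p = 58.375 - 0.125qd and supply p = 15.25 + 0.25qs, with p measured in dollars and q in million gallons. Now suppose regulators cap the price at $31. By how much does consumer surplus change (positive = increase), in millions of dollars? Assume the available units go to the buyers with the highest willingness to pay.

650

Rearranging demand gives qd = 467 - 8p; rearranging supply gives qs = 4p - 61. Setting quantity demanded equal to quantity supplied, 467 - 8p = 4p - 61, gives p* = 44 and q* = 115.
Because the ceiling (31) lies below the market-clearing price, it is binding.
At p = 31: qd = 467 - 8·31 = 219 and qs = 4·31 - 61 = 63.
Consumer surplus without the control is ½ · (58.375 - 44) · 115 = 826.5625.
With the ceiling, 63 units are sold at 31 (assume they go to the highest-value buyers). The demand price at q = 63 is 50.5, so CS = ½ · [(58.375 - 31) + (50.5 - 31)] · 63 = 1476.5625.
Change in consumer surplus = 1476.5625 - 826.5625 = 650.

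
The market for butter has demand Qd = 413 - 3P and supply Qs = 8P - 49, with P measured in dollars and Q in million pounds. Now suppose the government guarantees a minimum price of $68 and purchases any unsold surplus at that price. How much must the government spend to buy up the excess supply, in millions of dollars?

19448

Without the control the market clears where 413 - 3P = 8P - 49, i.e. P* = 42 and Q* = 287.
Since 68 > 42, the floor is binding.
At P = 68: Qd = 413 - 3·68 = 209 and Qs = 8·68 - 49 = 495.
Surplus = Qs - Qd = 286.
Government expenditure = surplus × support price = 286 × 68 = 19448.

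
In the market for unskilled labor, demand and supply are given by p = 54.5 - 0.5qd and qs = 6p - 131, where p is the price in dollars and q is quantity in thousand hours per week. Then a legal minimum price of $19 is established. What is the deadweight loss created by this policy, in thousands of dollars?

0

Rearranging demand gives qd = 109 - 2p. Setting quantity demanded equal to quantity supplied, 109 - 2p = 6p - 131, gives p* = 30 and q* = 49.
Since 19 is below p* = 30, the floor does not bind and the free-market outcome prevails.
Since the control does not bind, no trades are prevented and deadweight loss is zero.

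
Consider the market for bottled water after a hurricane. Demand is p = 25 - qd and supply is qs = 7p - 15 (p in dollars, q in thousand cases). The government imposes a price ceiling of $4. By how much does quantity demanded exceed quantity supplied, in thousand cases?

8

Rearranging demand gives qd = 25 - p. Without the control the market clears where 25 - p = 7p - 15, i.e. p* = 5 and q* = 20.
Since 4 < 5, the ceiling is binding.
At p = 4: qd = 25 - 4 = 21 and qs = 7·4 - 15 = 13.
Shortage = qd - qs = 21 - 13 = 8.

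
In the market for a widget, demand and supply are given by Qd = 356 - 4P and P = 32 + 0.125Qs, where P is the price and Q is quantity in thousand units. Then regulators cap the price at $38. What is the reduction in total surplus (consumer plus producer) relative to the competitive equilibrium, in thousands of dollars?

Rearranging supply gives Qs = 8P - 256. In a free market, 356 - 4P = 8P - 256 gives the equilibrium P* = 51, Q* = 152.
Because the ceiling (38) lies below the market-clearing price, it is binding.
At P = 38: Qd = 356 - 4·38 = 204 and Qs = 8·38 - 256 = 48.
Quantity traded falls to 48. At Q = 48 the demand price is (356 - 48)/4 = 77 and the supply price is (256 + 48)/8 = 38.
Deadweight loss = ½ · (77 - 38) · (152 - 48) = ½ · 39 · 104 = 2028.

2028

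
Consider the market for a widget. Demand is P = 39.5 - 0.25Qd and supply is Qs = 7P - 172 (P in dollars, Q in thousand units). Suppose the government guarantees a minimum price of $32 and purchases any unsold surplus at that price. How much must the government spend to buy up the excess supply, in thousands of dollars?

Rearranging demand gives Qd = 158 - 4P. In a free market, 158 - 4P = 7P - 172 gives the equilibrium P* = 30, Q* = 38.
The floor of 32 is above the equilibrium price 30, so it binds.
At P = 32: Qd = 158 - 4·32 = 30 and Qs = 7·32 - 172 = 52.
Surplus = Qs - Qd = 22.
Government expenditure = surplus × support price = 22 × 32 = 704.

704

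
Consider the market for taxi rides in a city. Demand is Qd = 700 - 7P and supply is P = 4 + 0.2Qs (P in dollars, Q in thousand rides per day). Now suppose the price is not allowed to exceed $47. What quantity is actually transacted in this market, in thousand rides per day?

Rearranging supply gives Qs = 5P - 20. In a free market, 700 - 7P = 5P - 20 gives the equilibrium P* = 60, Q* = 280.
The ceiling of 47 is below the equilibrium price 60, so it binds.
At P = 47: Qd = 700 - 7·47 = 371 and Qs = 5·47 - 20 = 215.
The quantity actually transacted is the short side, supply: 215.

215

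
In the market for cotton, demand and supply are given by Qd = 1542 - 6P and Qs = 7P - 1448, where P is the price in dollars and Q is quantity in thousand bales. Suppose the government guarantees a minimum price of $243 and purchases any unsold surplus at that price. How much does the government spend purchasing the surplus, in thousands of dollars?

41067

Setting quantity demanded equal to quantity supplied, 1542 - 6P = 7P - 1448, gives P* = 230 and Q* = 162.
Because the floor (243) lies above the market-clearing price, it is binding.
At P = 243: Qd = 1542 - 6·243 = 84 and Qs = 7·243 - 1448 = 253.
Surplus = Qs - Qd = 169.
Government expenditure = surplus × support price = 169 × 243 = 41067.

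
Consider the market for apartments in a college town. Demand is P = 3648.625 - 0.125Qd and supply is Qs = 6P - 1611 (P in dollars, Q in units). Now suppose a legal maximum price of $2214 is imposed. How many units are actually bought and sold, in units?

11589

Rearranging demand gives Qd = 29189 - 8P. Equilibrium: 29189 - 8P = 6P - 1611, so 30800 = 14P and P* = 2200, Q* = 11589.
Since 2214 is above P* = 2200, the ceiling does not bind and the free-market outcome prevails.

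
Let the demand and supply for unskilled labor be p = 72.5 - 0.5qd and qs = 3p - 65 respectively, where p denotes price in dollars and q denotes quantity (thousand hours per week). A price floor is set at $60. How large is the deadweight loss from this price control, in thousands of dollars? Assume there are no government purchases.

Rearranging demand gives qd = 145 - 2p. Without the control the market clears where 145 - 2p = 3p - 65, i.e. p* = 42 and q* = 61.
Because the floor (60) lies above the market-clearing price, it is binding.
At p = 60: qd = 145 - 2·60 = 25 and qs = 3·60 - 65 = 115.
Quantity traded falls to 25. At q = 25 the demand price is (145 - 25)/2 = 60 and the supply price is (65 + 25)/3 = 30.
Deadweight loss = ½ · (60 - 30) · (61 - 25) = ½ · 30 · 36 = 540.

540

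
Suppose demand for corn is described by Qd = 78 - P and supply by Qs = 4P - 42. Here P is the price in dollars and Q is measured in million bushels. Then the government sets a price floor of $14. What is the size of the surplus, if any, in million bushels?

Setting quantity demanded equal to quantity supplied, 78 - P = 4P - 42, gives P* = 24 and Q* = 54.
The floor of 14 is below the equilibrium price 24, so it is not binding; the market clears at P* = 24, Q* = 54.
Since the control does not bind, there is no surplus.

0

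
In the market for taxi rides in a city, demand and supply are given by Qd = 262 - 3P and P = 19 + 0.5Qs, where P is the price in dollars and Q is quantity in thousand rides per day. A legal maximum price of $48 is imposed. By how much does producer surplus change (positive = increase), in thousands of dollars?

-840

Rearranging supply gives Qs = 2P - 38. Without the control the market clears where 262 - 3P = 2P - 38, i.e. P* = 60 and Q* = 82.
Because the ceiling (48) lies below the market-clearing price, it is binding.
At P = 48: Qd = 262 - 3·48 = 118 and Qs = 2·48 - 38 = 58.
Producer surplus without the control is ½ · (60 - 19) · 82 = 1681.
With the ceiling, producers sell 58 units at 48, so PS = ½ · (48 - 19) · 58 = 841.
Change in producer surplus = 841 - 1681 = -840.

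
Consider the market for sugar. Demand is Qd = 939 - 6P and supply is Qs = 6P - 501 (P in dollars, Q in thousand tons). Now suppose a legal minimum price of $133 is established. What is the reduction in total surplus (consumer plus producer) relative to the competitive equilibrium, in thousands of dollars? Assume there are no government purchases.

Equilibrium: 939 - 6P = 6P - 501, so 1440 = 12P and P* = 120, Q* = 219.
Since 133 > 120, the floor is binding.
At P = 133: Qd = 939 - 6·133 = 141 and Qs = 6·133 - 501 = 297.
Quantity traded falls to 141. At Q = 141 the demand price is (939 - 141)/6 = 133 and the supply price is (501 + 141)/6 = 107.
Deadweight loss = ½ · (133 - 107) · (219 - 141) = ½ · 26 · 78 = 1014.

1014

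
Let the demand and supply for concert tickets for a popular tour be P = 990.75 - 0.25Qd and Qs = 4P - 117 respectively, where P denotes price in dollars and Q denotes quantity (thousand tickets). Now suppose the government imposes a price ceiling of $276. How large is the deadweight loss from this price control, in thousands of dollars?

219024

Rearranging demand gives Qd = 3963 - 4P. Without the control the market clears where 3963 - 4P = 4P - 117, i.e. P* = 510 and Q* = 1923.
Because the ceiling (276) lies below the market-clearing price, it is binding.
At P = 276: Qd = 3963 - 4·276 = 2859 and Qs = 4·276 - 117 = 987.
Quantity traded falls to 987. At Q = 987 the demand price is (3963 - 987)/4 = 744 and the supply price is (117 + 987)/4 = 276.
Deadweight loss = ½ · (744 - 276) · (1923 - 987) = ½ · 468 · 936 = 219024.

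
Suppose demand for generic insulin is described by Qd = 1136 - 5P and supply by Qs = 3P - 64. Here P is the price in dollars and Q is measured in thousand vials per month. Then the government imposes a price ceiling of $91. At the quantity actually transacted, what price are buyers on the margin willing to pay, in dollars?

185.4

Without the control the market clears where 1136 - 5P = 3P - 64, i.e. P* = 150 and Q* = 386.
Since 91 < 150, the ceiling is binding.
At P = 91: Qd = 1136 - 5·91 = 681 and Qs = 3·91 - 64 = 209.
Only 209 units reach the market. On the demand curve, the marginal buyer's willingness to pay at Q = 209 is (1136 - 209)/5 = 185.4.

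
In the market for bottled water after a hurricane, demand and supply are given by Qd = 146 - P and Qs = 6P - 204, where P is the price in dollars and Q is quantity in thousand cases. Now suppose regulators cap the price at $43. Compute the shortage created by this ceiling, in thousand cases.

49

Setting quantity demanded equal to quantity supplied, 146 - P = 6P - 204, gives P* = 50 and Q* = 96.
Because the ceiling (43) lies below the market-clearing price, it is binding.
At P = 43: Qd = 146 - 43 = 103 and Qs = 6·43 - 204 = 54.
Shortage = Qd - Qs = 103 - 54 = 49.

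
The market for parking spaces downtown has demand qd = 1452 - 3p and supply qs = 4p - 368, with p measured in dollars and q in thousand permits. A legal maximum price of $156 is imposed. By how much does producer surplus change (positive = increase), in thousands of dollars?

-48256

Without the control the market clears where 1452 - 3p = 4p - 368, i.e. p* = 260 and q* = 672.
Since 156 < 260, the ceiling is binding.
At p = 156: qd = 1452 - 3·156 = 984 and qs = 4·156 - 368 = 256.
Producer surplus without the control is ½ · (260 - 92) · 672 = 56448.
With the ceiling, producers sell 256 units at 156, so PS = ½ · (156 - 92) · 256 = 8192.
Change in producer surplus = 8192 - 56448 = -48256.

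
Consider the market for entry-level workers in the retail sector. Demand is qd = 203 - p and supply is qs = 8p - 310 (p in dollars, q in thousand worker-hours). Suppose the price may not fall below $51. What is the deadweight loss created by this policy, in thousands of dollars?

Without the control the market clears where 203 - p = 8p - 310, i.e. p* = 57 and q* = 146.
Since 51 is below p* = 57, the floor does not bind and the free-market outcome prevails.
Since the control does not bind, no trades are prevented and deadweight loss is zero.

0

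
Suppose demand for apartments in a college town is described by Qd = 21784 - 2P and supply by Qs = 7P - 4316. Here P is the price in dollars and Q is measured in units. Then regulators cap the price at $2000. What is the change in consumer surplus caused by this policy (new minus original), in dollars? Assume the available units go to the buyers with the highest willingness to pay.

Equilibrium: 21784 - 2P = 7P - 4316, so 26100 = 9P and P* = 2900, Q* = 15984.
The ceiling of 2000 is below the equilibrium price 2900, so it binds.
At P = 2000: Qd = 21784 - 2·2000 = 17784 and Qs = 7·2000 - 4316 = 9684.
Consumer surplus without the control is ½ · (10892 - 2900) · 15984 = 63872064.
With the ceiling, 9684 units are sold at 2000 (assume they go to the highest-value buyers). The demand price at Q = 9684 is 6050, so CS = ½ · [(10892 - 2000) + (6050 - 2000)] · 9684 = 62665164.
Change in consumer surplus = 62665164 - 63872064 = -1206900.

-1206900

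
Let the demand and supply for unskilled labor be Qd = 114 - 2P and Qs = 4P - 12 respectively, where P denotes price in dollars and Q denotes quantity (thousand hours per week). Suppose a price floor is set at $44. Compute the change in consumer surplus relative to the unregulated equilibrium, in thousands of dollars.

In a free market, 114 - 2P = 4P - 12 gives the equilibrium P* = 21, Q* = 72.
The floor of 44 is above the equilibrium price 21, so it binds.
At P = 44: Qd = 114 - 2·44 = 26 and Qs = 4·44 - 12 = 164.
Consumer surplus without the control is ½ · (57 - 21) · 72 = 1296.
With the floor, consumers buy 26 units at 44, so CS = ½ · (57 - 44) · 26 = 169.
Change in consumer surplus = 169 - 1296 = -1127.

-1127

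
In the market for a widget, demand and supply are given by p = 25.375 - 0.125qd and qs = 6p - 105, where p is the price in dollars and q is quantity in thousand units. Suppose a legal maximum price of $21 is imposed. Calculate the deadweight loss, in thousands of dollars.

Rearranging demand gives qd = 203 - 8p. In a free market, 203 - 8p = 6p - 105 gives the equilibrium p* = 22, q* = 27.
Because the ceiling (21) lies below the market-clearing price, it is binding.
At p = 21: qd = 203 - 8·21 = 35 and qs = 6·21 - 105 = 21.
Quantity traded falls to 21. At q = 21 the demand price is (203 - 21)/8 = 22.75 and the supply price is (105 + 21)/6 = 21.
Deadweight loss = ½ · (22.75 - 21) · (27 - 21) = ½ · 1.75 · 6 = 5.25.

5.25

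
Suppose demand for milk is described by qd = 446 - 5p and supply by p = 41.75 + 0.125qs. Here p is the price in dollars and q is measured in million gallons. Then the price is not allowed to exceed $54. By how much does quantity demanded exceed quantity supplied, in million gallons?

Rearranging supply gives qs = 8p - 334. Without the control the market clears where 446 - 5p = 8p - 334, i.e. p* = 60 and q* = 146.
Because the ceiling (54) lies below the market-clearing price, it is binding.
At p = 54: qd = 446 - 5·54 = 176 and qs = 8·54 - 334 = 98.
Shortage = qd - qs = 176 - 98 = 78.

78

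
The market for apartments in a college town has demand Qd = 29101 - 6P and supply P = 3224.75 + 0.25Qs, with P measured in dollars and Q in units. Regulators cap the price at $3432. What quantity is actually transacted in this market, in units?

Rearranging supply gives Qs = 4P - 12899. Equilibrium: 29101 - 6P = 4P - 12899, so 42000 = 10P and P* = 4200, Q* = 3901.
Since 3432 < 4200, the ceiling is binding.
At P = 3432: Qd = 29101 - 6·3432 = 8509 and Qs = 4·3432 - 12899 = 829.
The quantity actually transacted is the short side, supply: 829.

829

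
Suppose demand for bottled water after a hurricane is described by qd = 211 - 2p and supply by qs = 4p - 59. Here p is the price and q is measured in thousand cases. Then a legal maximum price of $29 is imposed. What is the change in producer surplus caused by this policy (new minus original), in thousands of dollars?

-1424

Without the control the market clears where 211 - 2p = 4p - 59, i.e. p* = 45 and q* = 121.
Since 29 < 45, the ceiling is binding.
At p = 29: qd = 211 - 2·29 = 153 and qs = 4·29 - 59 = 57.
Producer surplus without the control is ½ · (45 - 14.75) · 121 = 1830.125.
With the ceiling, producers sell 57 units at 29, so PS = ½ · (29 - 14.75) · 57 = 406.125.
Change in producer surplus = 406.125 - 1830.125 = -1424.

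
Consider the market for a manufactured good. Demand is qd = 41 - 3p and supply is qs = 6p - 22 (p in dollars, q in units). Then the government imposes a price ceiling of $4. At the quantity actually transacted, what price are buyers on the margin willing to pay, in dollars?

13

Without the control the market clears where 41 - 3p = 6p - 22, i.e. p* = 7 and q* = 20.
Because the ceiling (4) lies below the market-clearing price, it is binding.
At p = 4: qd = 41 - 3·4 = 29 and qs = 6·4 - 22 = 2.
Only 2 units reach the market. On the demand curve, the marginal buyer's willingness to pay at q = 2 is (41 - 2)/3 = 13.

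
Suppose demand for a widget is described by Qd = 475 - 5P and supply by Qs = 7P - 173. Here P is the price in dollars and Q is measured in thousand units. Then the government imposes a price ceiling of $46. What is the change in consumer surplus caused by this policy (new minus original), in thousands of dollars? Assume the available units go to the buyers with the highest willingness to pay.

Setting quantity demanded equal to quantity supplied, 475 - 5P = 7P - 173, gives P* = 54 and Q* = 205.
Since 46 < 54, the ceiling is binding.
At P = 46: Qd = 475 - 5·46 = 245 and Qs = 7·46 - 173 = 149.
Consumer surplus without the control is ½ · (95 - 54) · 205 = 4202.5.
With the ceiling, 149 units are sold at 46 (assume they go to the highest-value buyers). The demand price at Q = 149 is 65.2, so CS = ½ · [(95 - 46) + (65.2 - 46)] · 149 = 5080.9.
Change in consumer surplus = 5080.9 - 4202.5 = 878.4.

878.4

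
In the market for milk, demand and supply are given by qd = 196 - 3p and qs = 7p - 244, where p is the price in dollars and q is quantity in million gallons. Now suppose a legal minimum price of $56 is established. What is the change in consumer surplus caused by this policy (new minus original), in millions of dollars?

Equilibrium: 196 - 3p = 7p - 244, so 440 = 10p and p* = 44, q* = 64.
Because the floor (56) lies above the market-clearing price, it is binding.
At p = 56: qd = 196 - 3·56 = 28 and qs = 7·56 - 244 = 148.
Consumer surplus without the control is ½ · (196/3 - 44) · 64 = 2048/3.
With the floor, consumers buy 28 units at 56, so CS = ½ · (196/3 - 56) · 28 = 392/3.
Change in consumer surplus = 392/3 - 2048/3 = -552.

-552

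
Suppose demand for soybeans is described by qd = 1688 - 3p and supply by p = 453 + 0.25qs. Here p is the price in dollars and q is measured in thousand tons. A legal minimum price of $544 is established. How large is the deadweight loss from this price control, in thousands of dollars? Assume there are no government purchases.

Rearranging supply gives qs = 4p - 1812. In a free market, 1688 - 3p = 4p - 1812 gives the equilibrium p* = 500, q* = 188.
Since 544 > 500, the floor is binding.
At p = 544: qd = 1688 - 3·544 = 56 and qs = 4·544 - 1812 = 364.
Quantity traded falls to 56. At q = 56 the demand price is (1688 - 56)/3 = 544 and the supply price is (1812 + 56)/4 = 467.
Deadweight loss = ½ · (544 - 467) · (188 - 56) = ½ · 77 · 132 = 5082.

5082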